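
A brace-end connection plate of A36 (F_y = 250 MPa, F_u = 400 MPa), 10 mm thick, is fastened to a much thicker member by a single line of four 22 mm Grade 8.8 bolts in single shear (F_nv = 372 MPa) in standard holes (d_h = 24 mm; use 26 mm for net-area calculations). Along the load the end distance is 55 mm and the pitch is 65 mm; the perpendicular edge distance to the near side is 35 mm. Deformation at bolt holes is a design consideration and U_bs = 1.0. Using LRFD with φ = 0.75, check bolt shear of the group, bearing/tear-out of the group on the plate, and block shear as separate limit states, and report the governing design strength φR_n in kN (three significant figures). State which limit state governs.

347 kN (block shear governs)

Bolt shear: A_b = π·22²/4 = 380.1 mm²; R_n = 372 × 380.1 × 4 × 1 / 1000 = 565.6 kN → 0.75 × 565.6 = 424 kN.
Bearing: edge l_c = 43, r_n = 206.4 kN; interior l_c = 41, r_n = 196.8 kN; R_n = 206.4 + 3·196.8 = 796.8 kN → 598 kN.
Block shear: A_gv = 2500, A_nv = 1590, A_nt = 220 mm²; R_n = min(0.6F_uA_nv, 0.6F_yA_gv) + U_bs·F_u·A_nt = 463 kN → 347 kN.
Block shear governs: 347 kN.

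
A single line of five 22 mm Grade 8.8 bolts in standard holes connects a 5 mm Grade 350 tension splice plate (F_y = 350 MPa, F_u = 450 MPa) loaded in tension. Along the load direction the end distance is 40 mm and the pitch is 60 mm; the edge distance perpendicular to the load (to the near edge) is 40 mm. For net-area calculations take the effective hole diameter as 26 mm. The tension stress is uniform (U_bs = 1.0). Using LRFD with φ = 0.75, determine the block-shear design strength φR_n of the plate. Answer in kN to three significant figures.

211 kN

Shear plane L_v = 40 + 4·60 = 280 mm; A_gv = 280 × 5 = 1400 mm².
A_nv = (280 − 4.5·26) × 5 = 815 mm².
A_nt = (40 − 0.5·26) × 5 = 135 mm².
0.6 F_u A_nv = 220.1 kN; 0.6 F_y A_gv = 294 kN → shear rupture governs the shear term.
R_n = 220.1 + 1.0 × 450 × 135 / 1000 = 280.8 kN.
Design strength φR_n = 0.75 × 280.8 = 211 kN.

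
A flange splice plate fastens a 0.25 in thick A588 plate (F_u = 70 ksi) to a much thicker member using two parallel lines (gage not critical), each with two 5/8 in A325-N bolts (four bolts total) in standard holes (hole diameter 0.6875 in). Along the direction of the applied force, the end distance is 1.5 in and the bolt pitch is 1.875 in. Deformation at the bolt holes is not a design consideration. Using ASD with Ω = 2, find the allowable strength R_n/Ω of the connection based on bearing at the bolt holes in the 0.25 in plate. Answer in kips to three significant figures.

61.5 kips

Per bolt r_n = 1.5 l_c t F_u ≤ 3.0 d t F_u; upper limit = 3.0 × 0.625 × 0.25 × 70 = 32.81 kips.
Edge bolt: l_c = 1.5 − 0.6875/2 = 1.156 in → 1.5 × 1.156 × 0.25 × 70 = 30.35 → r_n = 30.35 kips.
Interior bolts: l_c = 1.875 − 0.6875 = 1.188 in → 1.5 × 1.188 × 0.25 × 70 = 31.17 → r_n = 31.17 kips.
R_n = 2 × 30.35 + 2 × 31.17 = 123 kips.
Allowable strength R_n/Ω = 123 / 2 = 61.5 kips.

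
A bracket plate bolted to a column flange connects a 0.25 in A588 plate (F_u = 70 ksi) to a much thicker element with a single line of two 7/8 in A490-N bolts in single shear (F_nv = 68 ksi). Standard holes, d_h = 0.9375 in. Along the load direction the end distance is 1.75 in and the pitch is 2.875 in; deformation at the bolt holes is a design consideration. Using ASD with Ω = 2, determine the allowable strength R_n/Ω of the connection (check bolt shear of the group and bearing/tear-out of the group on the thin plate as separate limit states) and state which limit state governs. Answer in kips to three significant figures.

Bolt shear: A_b = π·0.875²/4 = 0.6013 in²; R_n = 68 × 0.6013 × 2 × 1 = 81.78 kips → 81.78 / 2 = 40.9 kips.
Bearing (1.2 l_c t F_u ≤ 2.4 d t F_u): upper limit = 2.4·0.875·0.25·70 = 36.75 kips.
  Edge l_c = 1.75 − 0.9375/2 = 1.281 → r_n = 26.91 kips; interior l_c = 2.875 − 0.9375 = 1.938 → r_n = 36.75 kips.
  R_n,bearing = 1·26.91 + 1·36.75 = 63.66 kips → 63.66 / 2 = 31.8 kips.
Bearing governs: 31.8 kips.

31.8 kips (bearing governs)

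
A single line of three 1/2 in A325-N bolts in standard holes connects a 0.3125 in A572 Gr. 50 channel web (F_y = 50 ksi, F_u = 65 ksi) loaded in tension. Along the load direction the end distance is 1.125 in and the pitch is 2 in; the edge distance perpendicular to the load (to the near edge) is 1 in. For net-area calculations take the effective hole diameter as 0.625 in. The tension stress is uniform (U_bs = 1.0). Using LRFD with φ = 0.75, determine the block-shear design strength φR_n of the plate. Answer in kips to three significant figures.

43 kips

Shear plane L_v = 1.125 + 2·2 = 5.125 in; A_gv = 5.125 × 0.3125 = 1.602 in².
A_nv = (5.125 − 2.5·0.625) × 0.3125 = 1.113 in².
A_nt = (1 − 0.5·0.625) × 0.3125 = 0.2148 in².
0.6 F_u A_nv = 43.42 kips; 0.6 F_y A_gv = 48.05 kips → shear rupture governs the shear term.
R_n = 43.42 + 1.0 × 65 × 0.2148 = 57.38 kips.
Design strength φR_n = 0.75 × 57.38 = 43 kips.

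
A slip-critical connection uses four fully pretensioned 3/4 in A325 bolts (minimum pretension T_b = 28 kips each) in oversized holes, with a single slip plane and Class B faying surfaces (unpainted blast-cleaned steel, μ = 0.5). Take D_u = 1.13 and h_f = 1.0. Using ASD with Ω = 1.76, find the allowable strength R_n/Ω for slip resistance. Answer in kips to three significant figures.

R_n = μ · D_u · h_f · T_b · n_s · n_b = 0.5 × 1.13 × 1.0 × 28 × 1 × 4 = 63.28 kips.
Allowable strength R_n/Ω = 63.28 / 1.76 = 36 kips.

36 kips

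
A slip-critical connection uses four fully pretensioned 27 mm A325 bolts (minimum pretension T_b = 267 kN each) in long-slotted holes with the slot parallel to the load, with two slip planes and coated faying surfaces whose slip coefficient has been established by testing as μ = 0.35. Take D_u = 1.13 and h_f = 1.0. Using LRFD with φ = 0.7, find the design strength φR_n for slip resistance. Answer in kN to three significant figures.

R_n = μ · D_u · h_f · T_b · n_s · n_b = 0.35 × 1.13 × 1.0 × 267 × 2 × 4 = 844.8 kN.
Design strength φR_n = 0.7 × 844.8 = 591 kN.

591 kN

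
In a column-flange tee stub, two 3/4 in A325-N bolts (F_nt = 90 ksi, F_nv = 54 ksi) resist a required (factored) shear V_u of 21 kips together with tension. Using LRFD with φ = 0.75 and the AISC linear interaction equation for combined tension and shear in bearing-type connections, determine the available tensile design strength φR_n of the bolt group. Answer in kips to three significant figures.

A_b = π·0.75²/4 = 0.4418 in²; f_rv = 21 / (2 × 0.4418) = 23.77 ksi.
F'_nt = 1.3 F_nt − (F_nt / φF_nv) f_rv = 1.3·90 − (90/(0.75·54))·23.77 = 64.18 ksi, capped at F_nt → F'_nt = 64.18 ksi.
R_n = F'_nt · A_b · n = 64.18 × 0.4418 × 2 = 56.71 kips.
Design strength φR_n = 0.75 × 56.71 = 42.5 kips.

42.5 kips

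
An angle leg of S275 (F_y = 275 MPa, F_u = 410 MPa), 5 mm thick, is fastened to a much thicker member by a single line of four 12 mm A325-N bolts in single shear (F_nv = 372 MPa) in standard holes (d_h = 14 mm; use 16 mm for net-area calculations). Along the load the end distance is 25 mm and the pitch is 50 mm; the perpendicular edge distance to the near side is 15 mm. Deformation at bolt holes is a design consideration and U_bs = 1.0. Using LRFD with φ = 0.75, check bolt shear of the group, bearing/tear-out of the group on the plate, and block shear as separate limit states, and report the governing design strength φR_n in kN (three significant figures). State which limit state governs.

119 kN (block shear governs)

Bolt shear: A_b = π·12²/4 = 113.1 mm²; R_n = 372 × 113.1 × 4 × 1 / 1000 = 168.3 kN → 0.75 × 168.3 = 126 kN.
Bearing: edge l_c = 18, r_n = 44.28 kN; interior l_c = 36, r_n = 59.04 kN; R_n = 44.28 + 3·59.04 = 221.4 kN → 166 kN.
Block shear: A_gv = 875, A_nv = 595, A_nt = 35 mm²; R_n = min(0.6F_uA_nv, 0.6F_yA_gv) + U_bs·F_u·A_nt = 158.7 kN → 119 kN.
Block shear governs: 119 kN.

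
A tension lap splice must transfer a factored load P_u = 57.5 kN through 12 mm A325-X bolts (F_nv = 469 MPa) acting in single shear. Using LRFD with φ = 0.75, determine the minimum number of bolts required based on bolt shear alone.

A_b = π·12²/4 = 113.1 mm².
Per-bolt design strength φR_n = 0.75 × 469 × 113.1 × 1 / 1000 = 39.78 kN.
n ≥ 57.5 / 39.78 = 1.445 → use 2 bolts.

2 bolts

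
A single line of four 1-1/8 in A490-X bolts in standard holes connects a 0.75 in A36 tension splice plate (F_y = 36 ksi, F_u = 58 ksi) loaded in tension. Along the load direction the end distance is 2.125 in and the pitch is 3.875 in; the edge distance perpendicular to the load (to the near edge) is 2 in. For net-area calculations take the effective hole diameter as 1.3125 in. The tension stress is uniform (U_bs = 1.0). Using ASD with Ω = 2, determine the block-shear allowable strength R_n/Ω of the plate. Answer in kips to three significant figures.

141 kips

Shear plane L_v = 2.125 + 3·3.875 = 13.75 in; A_gv = 13.75 × 0.75 = 10.31 in².
A_nv = (13.75 − 3.5·1.3125) × 0.75 = 6.867 in².
A_nt = (2 − 0.5·1.3125) × 0.75 = 1.008 in².
0.6 F_u A_nv = 239 kips; 0.6 F_y A_gv = 222.7 kips → shear yielding governs the shear term.
R_n = 222.7 + 1.0 × 58 × 1.008 = 281.2 kips.
Allowable strength R_n/Ω = 281.2 / 2 = 141 kips.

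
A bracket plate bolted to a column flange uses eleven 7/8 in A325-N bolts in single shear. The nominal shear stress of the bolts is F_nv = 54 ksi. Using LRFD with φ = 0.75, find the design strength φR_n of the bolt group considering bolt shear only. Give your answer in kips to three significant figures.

A_b = π × 0.875² / 4 = 0.6013 in².
R_n = F_nv · A_b · n · n_s = 54 × 0.6013 × 11 × 1 = 357.2 kips.
Design strength φR_n = 0.75 × 357.2 = 268 kips.

268 kips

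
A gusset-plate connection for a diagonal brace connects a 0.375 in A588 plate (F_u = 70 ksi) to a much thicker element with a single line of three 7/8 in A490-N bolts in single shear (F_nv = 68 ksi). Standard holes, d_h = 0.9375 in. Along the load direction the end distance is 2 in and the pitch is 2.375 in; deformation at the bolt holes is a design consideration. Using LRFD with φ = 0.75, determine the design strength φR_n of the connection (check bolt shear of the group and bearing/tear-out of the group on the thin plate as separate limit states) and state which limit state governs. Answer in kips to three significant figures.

92 kips (bolt shear governs)

Bolt shear: A_b = π·0.875²/4 = 0.6013 in²; R_n = 68 × 0.6013 × 3 × 1 = 122.7 kips → 0.75 × 122.7 = 92 kips.
Bearing (1.2 l_c t F_u ≤ 2.4 d t F_u): upper limit = 2.4·0.875·0.375·70 = 55.13 kips.
  Edge l_c = 2 − 0.9375/2 = 1.531 → r_n = 48.23 kips; interior l_c = 2.375 − 0.9375 = 1.438 → r_n = 45.28 kips.
  R_n,bearing = 1·48.23 + 2·45.28 = 138.8 kips → 0.75 × 138.8 = 104 kips.
Bolt shear governs: 92 kips.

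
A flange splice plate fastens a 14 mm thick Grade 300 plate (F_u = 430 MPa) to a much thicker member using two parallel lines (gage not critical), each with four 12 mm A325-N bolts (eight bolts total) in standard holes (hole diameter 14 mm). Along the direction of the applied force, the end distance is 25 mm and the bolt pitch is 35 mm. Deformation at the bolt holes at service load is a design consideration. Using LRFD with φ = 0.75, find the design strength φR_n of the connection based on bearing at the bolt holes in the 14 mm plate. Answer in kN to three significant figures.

Per bolt r_n = 1.2 l_c t F_u ≤ 2.4 d t F_u; upper limit = 2.4 × 12 × 14 × 430 / 1000 = 173.4 kN.
Edge bolt: l_c = 25 − 14/2 = 18 mm → 1.2 × 18 × 14 × 430 / 1000 = 130 → r_n = 130 kN.
Interior bolts: l_c = 35 − 14 = 21 mm → 1.2 × 21 × 14 × 430 / 1000 = 151.7 → r_n = 151.7 kN.
R_n = 2 × 130 + 6 × 151.7 = 1170 kN.
Design strength φR_n = 0.75 × 1170 = 878 kN.

878 kN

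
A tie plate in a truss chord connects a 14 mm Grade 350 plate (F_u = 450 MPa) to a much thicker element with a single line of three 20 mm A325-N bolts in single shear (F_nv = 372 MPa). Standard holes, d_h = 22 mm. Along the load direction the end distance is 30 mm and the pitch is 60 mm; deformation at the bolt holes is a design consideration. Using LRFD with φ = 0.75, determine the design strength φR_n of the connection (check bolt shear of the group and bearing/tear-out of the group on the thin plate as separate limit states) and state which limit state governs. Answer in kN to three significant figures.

263 kN (bolt shear governs)

Bolt shear: A_b = π·20²/4 = 314.2 mm²; R_n = 372 × 314.2 × 3 × 1 / 1000 = 350.6 kN → 0.75 × 350.6 = 263 kN.
Bearing (1.2 l_c t F_u ≤ 2.4 d t F_u): upper limit = 2.4·20·14·450 / 1000 = 302.4 kN.
  Edge l_c = 30 − 22/2 = 19 → r_n = 143.6 kN; interior l_c = 60 − 22 = 38 → r_n = 287.3 kN.
  R_n,bearing = 1·143.6 + 2·287.3 = 718.2 kN → 0.75 × 718.2 = 539 kN.
Bolt shear governs: 263 kN.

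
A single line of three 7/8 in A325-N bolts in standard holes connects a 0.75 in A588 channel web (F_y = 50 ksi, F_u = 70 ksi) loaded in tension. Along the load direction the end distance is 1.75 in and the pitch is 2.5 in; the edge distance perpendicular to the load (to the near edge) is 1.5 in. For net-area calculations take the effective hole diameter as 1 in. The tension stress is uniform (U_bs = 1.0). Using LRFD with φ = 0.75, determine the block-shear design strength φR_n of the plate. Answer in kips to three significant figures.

140 kips

Shear plane L_v = 1.75 + 2·2.5 = 6.75 in; A_gv = 6.75 × 0.75 = 5.062 in².
A_nv = (6.75 − 2.5·1) × 0.75 = 3.188 in².
A_nt = (1.5 − 0.5·1) × 0.75 = 0.75 in².
0.6 F_u A_nv = 133.9 kips; 0.6 F_y A_gv = 151.9 kips → shear rupture governs the shear term.
R_n = 133.9 + 1.0 × 70 × 0.75 = 186.4 kips.
Design strength φR_n = 0.75 × 186.4 = 140 kips.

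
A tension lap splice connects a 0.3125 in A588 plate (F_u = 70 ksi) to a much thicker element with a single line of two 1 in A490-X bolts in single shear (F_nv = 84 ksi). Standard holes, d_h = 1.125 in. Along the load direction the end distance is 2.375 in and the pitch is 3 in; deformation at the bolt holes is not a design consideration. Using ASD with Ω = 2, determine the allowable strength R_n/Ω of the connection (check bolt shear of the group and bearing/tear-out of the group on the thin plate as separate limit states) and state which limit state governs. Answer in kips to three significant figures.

60.5 kips (bearing governs)

Bolt shear: A_b = π·1²/4 = 0.7854 in²; R_n = 84 × 0.7854 × 2 × 1 = 131.9 kips → 131.9 / 2 = 66 kips.
Bearing (1.5 l_c t F_u ≤ 3.0 d t F_u): upper limit = 3.0·1·0.3125·70 = 65.62 kips.
  Edge l_c = 2.375 − 1.125/2 = 1.812 → r_n = 59.47 kips; interior l_c = 3 − 1.125 = 1.875 → r_n = 61.52 kips.
  R_n,bearing = 1·59.47 + 1·61.52 = 121 kips → 121 / 2 = 60.5 kips.
Bearing governs: 60.5 kips.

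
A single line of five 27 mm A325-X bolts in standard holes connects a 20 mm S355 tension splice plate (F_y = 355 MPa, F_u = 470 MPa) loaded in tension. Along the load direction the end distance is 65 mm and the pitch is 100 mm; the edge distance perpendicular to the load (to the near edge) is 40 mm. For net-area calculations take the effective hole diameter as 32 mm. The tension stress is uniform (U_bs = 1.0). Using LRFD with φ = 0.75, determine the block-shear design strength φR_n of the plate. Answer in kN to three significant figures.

Shear plane L_v = 65 + 4·100 = 465 mm; A_gv = 465 × 20 = 9300 mm².
A_nv = (465 − 4.5·32) × 20 = 6420 mm².
A_nt = (40 − 0.5·32) × 20 = 480 mm².
0.6 F_u A_nv = 1810 kN; 0.6 F_y A_gv = 1981 kN → shear rupture governs the shear term.
R_n = 1810 + 1.0 × 470 × 480 / 1000 = 2036 kN.
Design strength φR_n = 0.75 × 2036 = 1530 kN.

1530 kN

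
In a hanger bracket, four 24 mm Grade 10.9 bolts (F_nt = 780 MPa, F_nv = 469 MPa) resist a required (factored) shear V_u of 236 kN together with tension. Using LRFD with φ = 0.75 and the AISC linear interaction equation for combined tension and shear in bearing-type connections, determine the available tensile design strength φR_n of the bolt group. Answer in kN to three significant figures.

A_b = π·24²/4 = 452.4 mm²; f_rv = 236 × 1000 / (4 × 452.4) = 130.4 MPa.
F'_nt = 1.3 F_nt − (F_nt / φF_nv) f_rv = 1.3·780 − (780/(0.75·469))·130.4 = 724.8 MPa, capped at F_nt → F'_nt = 724.8 MPa.
R_n = F'_nt · A_b · n = 724.8 × 452.4 × 4 / 1000 = 1312 kN.
Design strength φR_n = 0.75 × 1312 = 984 kN.

984 kN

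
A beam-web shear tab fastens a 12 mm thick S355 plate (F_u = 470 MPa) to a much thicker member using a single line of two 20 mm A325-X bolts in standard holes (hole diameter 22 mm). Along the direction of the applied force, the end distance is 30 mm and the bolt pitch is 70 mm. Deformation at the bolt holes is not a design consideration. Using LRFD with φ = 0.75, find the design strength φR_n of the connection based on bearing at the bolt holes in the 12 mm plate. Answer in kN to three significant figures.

Per bolt r_n = 1.5 l_c t F_u ≤ 3.0 d t F_u; upper limit = 3.0 × 20 × 12 × 470 / 1000 = 338.4 kN.
Edge bolt: l_c = 30 − 22/2 = 19 mm → 1.5 × 19 × 12 × 470 / 1000 = 160.7 → r_n = 160.7 kN.
Interior bolts: l_c = 70 − 22 = 48 mm → 1.5 × 48 × 12 × 470 / 1000 = 406.1 → r_n = 338.4 kN.
R_n = 1 × 160.7 + 1 × 338.4 = 499.1 kN.
Design strength φR_n = 0.75 × 499.1 = 374 kN.

374 kN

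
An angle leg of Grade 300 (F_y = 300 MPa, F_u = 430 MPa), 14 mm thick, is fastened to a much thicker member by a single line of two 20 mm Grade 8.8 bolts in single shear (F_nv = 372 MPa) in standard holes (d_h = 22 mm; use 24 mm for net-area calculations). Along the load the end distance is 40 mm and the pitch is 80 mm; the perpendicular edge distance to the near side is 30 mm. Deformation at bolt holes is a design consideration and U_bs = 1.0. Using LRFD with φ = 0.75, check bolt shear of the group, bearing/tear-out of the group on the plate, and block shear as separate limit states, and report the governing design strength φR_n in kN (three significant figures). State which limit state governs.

175 kN (bolt shear governs)

Bolt shear: A_b = π·20²/4 = 314.2 mm²; R_n = 372 × 314.2 × 2 × 1 / 1000 = 233.7 kN → 0.75 × 233.7 = 175 kN.
Bearing: edge l_c = 29, r_n = 209.5 kN; interior l_c = 58, r_n = 289 kN; R_n = 209.5 + 1·289 = 498.5 kN → 374 kN.
Block shear: A_gv = 1680, A_nv = 1176, A_nt = 252 mm²; R_n = min(0.6F_uA_nv, 0.6F_yA_gv) + U_bs·F_u·A_nt = 410.8 kN → 308 kN.
Bolt shear governs: 175 kN.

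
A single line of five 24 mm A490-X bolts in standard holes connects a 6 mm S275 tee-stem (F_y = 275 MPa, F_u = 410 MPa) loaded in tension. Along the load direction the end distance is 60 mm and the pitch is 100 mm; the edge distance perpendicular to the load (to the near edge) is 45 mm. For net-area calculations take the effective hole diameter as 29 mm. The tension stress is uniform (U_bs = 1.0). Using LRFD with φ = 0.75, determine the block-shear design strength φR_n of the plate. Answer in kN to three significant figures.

398 kN

Shear plane L_v = 60 + 4·100 = 460 mm; A_gv = 460 × 6 = 2760 mm².
A_nv = (460 − 4.5·29) × 6 = 1977 mm².
A_nt = (45 − 0.5·29) × 6 = 183 mm².
0.6 F_u A_nv = 486.3 kN; 0.6 F_y A_gv = 455.4 kN → shear yielding governs the shear term.
R_n = 455.4 + 1.0 × 410 × 183 / 1000 = 530.4 kN.
Design strength φR_n = 0.75 × 530.4 = 398 kN.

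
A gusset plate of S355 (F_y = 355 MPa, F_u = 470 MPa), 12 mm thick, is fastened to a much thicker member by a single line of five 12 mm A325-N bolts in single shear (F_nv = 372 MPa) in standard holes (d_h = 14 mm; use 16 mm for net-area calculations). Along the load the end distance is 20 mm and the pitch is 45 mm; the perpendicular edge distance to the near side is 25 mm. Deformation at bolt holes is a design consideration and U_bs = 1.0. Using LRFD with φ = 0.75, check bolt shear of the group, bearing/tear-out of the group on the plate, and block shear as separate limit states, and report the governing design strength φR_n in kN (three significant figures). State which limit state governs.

Bolt shear: A_b = π·12²/4 = 113.1 mm²; R_n = 372 × 113.1 × 5 × 1 / 1000 = 210.4 kN → 0.75 × 210.4 = 158 kN.
Bearing: edge l_c = 13, r_n = 87.98 kN; interior l_c = 31, r_n = 162.4 kN; R_n = 87.98 + 4·162.4 = 737.7 kN → 553 kN.
Block shear: A_gv = 2400, A_nv = 1536, A_nt = 204 mm²; R_n = min(0.6F_uA_nv, 0.6F_yA_gv) + U_bs·F_u·A_nt = 529 kN → 397 kN.
Bolt shear governs: 158 kN.

158 kN (bolt shear governs)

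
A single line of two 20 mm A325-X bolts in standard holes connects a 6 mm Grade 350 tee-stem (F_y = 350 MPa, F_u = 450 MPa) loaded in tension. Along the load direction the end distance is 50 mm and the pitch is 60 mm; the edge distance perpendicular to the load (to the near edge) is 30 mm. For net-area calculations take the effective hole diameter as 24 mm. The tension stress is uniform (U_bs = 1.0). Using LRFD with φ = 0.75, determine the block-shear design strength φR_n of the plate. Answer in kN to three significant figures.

Shear plane L_v = 50 + 1·60 = 110 mm; A_gv = 110 × 6 = 660 mm².
A_nv = (110 − 1.5·24) × 6 = 444 mm².
A_nt = (30 − 0.5·24) × 6 = 108 mm².
0.6 F_u A_nv = 119.9 kN; 0.6 F_y A_gv = 138.6 kN → shear rupture governs the shear term.
R_n = 119.9 + 1.0 × 450 × 108 / 1000 = 168.5 kN.
Design strength φR_n = 0.75 × 168.5 = 126 kN.

126 kN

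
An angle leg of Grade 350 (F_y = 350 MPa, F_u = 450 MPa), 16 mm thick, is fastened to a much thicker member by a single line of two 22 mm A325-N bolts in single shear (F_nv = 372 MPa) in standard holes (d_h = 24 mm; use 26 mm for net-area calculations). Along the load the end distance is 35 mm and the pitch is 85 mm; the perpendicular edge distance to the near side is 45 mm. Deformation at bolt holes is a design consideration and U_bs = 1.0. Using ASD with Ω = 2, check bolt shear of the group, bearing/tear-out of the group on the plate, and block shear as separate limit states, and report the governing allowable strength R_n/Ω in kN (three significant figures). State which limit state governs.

Bolt shear: A_b = π·22²/4 = 380.1 mm²; R_n = 372 × 380.1 × 2 × 1 / 1000 = 282.8 kN → 282.8 / 2 = 141 kN.
Bearing: edge l_c = 23, r_n = 198.7 kN; interior l_c = 61, r_n = 380.2 kN; R_n = 198.7 + 1·380.2 = 578.9 kN → 289 kN.
Block shear: A_gv = 1920, A_nv = 1296, A_nt = 512 mm²; R_n = min(0.6F_uA_nv, 0.6F_yA_gv) + U_bs·F_u·A_nt = 580.3 kN → 290 kN.
Bolt shear governs: 141 kN.

141 kN (bolt shear governs)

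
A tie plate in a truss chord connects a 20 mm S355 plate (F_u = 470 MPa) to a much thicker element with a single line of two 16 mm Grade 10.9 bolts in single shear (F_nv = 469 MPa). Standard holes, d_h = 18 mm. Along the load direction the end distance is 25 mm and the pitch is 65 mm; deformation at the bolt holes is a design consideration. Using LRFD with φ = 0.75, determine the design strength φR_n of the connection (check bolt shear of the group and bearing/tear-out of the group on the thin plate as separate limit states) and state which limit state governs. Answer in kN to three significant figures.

Bolt shear: A_b = π·16²/4 = 201.1 mm²; R_n = 469 × 201.1 × 2 × 1 / 1000 = 188.6 kN → 0.75 × 188.6 = 141 kN.
Bearing (1.2 l_c t F_u ≤ 2.4 d t F_u): upper limit = 2.4·16·20·470 / 1000 = 361 kN.
  Edge l_c = 25 − 18/2 = 16 → r_n = 180.5 kN; interior l_c = 65 − 18 = 47 → r_n = 361 kN.
  R_n,bearing = 1·180.5 + 1·361 = 541.4 kN → 0.75 × 541.4 = 406 kN.
Bolt shear governs: 141 kN.

141 kN (bolt shear governs)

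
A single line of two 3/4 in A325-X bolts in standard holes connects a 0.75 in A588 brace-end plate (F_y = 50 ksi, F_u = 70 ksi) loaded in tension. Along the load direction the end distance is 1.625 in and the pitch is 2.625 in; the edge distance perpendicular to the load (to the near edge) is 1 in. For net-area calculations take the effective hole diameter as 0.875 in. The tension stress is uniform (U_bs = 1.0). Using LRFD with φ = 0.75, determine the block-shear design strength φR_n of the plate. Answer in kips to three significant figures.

91.5 kips

Shear plane L_v = 1.625 + 1·2.625 = 4.25 in; A_gv = 4.25 × 0.75 = 3.188 in².
A_nv = (4.25 − 1.5·0.875) × 0.75 = 2.203 in².
A_nt = (1 − 0.5·0.875) × 0.75 = 0.4219 in².
0.6 F_u A_nv = 92.53 kips; 0.6 F_y A_gv = 95.62 kips → shear rupture governs the shear term.
R_n = 92.53 + 1.0 × 70 × 0.4219 = 122.1 kips.
Design strength φR_n = 0.75 × 122.1 = 91.5 kips.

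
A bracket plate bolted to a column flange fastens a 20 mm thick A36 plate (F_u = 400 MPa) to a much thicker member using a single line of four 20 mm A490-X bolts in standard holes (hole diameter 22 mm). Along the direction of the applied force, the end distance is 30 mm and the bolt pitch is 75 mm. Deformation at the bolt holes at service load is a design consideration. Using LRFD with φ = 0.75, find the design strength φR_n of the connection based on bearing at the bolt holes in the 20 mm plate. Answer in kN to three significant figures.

Per bolt r_n = 1.2 l_c t F_u ≤ 2.4 d t F_u; upper limit = 2.4 × 20 × 20 × 400 / 1000 = 384 kN.
Edge bolt: l_c = 30 − 22/2 = 19 mm → 1.2 × 19 × 20 × 400 / 1000 = 182.4 → r_n = 182.4 kN.
Interior bolts: l_c = 75 − 22 = 53 mm → 1.2 × 53 × 20 × 400 / 1000 = 508.8 → r_n = 384 kN.
R_n = 1 × 182.4 + 3 × 384 = 1334 kN.
Design strength φR_n = 0.75 × 1334 = 1000 kN.

1000 kN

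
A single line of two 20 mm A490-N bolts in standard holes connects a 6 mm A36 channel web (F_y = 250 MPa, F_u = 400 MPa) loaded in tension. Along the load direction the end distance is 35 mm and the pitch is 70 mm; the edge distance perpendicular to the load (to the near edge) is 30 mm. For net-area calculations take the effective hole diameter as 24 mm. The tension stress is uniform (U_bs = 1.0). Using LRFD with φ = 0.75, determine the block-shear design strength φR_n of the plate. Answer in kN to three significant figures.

103 kN

Shear plane L_v = 35 + 1·70 = 105 mm; A_gv = 105 × 6 = 630 mm².
A_nv = (105 − 1.5·24) × 6 = 414 mm².
A_nt = (30 − 0.5·24) × 6 = 108 mm².
0.6 F_u A_nv = 99.36 kN; 0.6 F_y A_gv = 94.5 kN → shear yielding governs the shear term.
R_n = 94.5 + 1.0 × 400 × 108 / 1000 = 137.7 kN.
Design strength φR_n = 0.75 × 137.7 = 103 kN.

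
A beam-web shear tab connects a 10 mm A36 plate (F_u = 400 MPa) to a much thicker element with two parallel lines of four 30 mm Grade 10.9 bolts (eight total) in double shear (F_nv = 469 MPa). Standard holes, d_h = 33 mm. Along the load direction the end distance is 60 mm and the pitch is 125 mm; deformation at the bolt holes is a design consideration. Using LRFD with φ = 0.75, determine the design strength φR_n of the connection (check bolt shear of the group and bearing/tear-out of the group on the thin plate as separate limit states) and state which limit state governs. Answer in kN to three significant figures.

1610 kN (bearing governs)

Bolt shear: A_b = π·30²/4 = 706.9 mm²; R_n = 469 × 706.9 × 8 × 2 / 1000 = 5304 kN → 0.75 × 5304 = 3980 kN.
Bearing (1.2 l_c t F_u ≤ 2.4 d t F_u): upper limit = 2.4·30·10·400 / 1000 = 288 kN.
  Edge l_c = 60 − 33/2 = 43.5 → r_n = 208.8 kN; interior l_c = 125 − 33 = 92 → r_n = 288 kN.
  R_n,bearing = 2·208.8 + 6·288 = 2146 kN → 0.75 × 2146 = 1610 kN.
Bearing governs: 1610 kN.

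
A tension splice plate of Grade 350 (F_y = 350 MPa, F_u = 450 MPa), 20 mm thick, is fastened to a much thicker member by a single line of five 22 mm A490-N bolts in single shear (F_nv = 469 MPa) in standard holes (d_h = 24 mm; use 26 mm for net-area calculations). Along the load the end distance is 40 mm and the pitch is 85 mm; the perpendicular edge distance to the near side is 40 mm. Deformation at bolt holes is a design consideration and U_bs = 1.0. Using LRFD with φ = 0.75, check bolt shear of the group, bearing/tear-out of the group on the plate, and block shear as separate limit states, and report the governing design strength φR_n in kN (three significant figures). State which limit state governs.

Bolt shear: A_b = π·22²/4 = 380.1 mm²; R_n = 469 × 380.1 × 5 × 1 / 1000 = 891.4 kN → 0.75 × 891.4 = 669 kN.
Bearing: edge l_c = 28, r_n = 302.4 kN; interior l_c = 61, r_n = 475.2 kN; R_n = 302.4 + 4·475.2 = 2203 kN → 1650 kN.
Block shear: A_gv = 7600, A_nv = 5260, A_nt = 540 mm²; R_n = min(0.6F_uA_nv, 0.6F_yA_gv) + U_bs·F_u·A_nt = 1663 kN → 1250 kN.
Bolt shear governs: 669 kN.

669 kN (bolt shear governs)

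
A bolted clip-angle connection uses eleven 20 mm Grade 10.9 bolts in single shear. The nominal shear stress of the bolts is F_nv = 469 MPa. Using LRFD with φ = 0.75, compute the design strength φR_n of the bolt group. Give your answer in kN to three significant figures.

1220 kN

A_b = π × 20² / 4 = 314.2 mm².
R_n = F_nv · A_b · n · n_s = 469 × 314.2 × 11 × 1 / 1000 = 1621 kN.
Design strength φR_n = 0.75 × 1621 = 1220 kN.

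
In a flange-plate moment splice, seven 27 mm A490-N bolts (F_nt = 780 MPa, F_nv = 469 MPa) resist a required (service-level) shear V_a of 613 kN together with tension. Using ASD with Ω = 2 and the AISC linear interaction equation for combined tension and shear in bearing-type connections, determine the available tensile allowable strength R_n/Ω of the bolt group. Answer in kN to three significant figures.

1010 kN

A_b = π·27²/4 = 572.6 mm²; f_rv = 613 × 1000 / (7 × 572.6) = 152.9 MPa.
F'_nt = 1.3 F_nt − (Ω F_nt / F_nv) f_rv = 1.3·780 − (2·780/469)·152.9 = 505.3 MPa, capped at F_nt → F'_nt = 505.3 MPa.
R_n = F'_nt · A_b · n = 505.3 × 572.6 × 7 / 1000 = 2025 kN.
Allowable strength R_n/Ω = 2025 / 2 = 1010 kN.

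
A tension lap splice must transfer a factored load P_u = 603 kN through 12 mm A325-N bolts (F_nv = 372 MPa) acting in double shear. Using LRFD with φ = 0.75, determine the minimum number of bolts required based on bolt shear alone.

10 bolts

A_b = π·12²/4 = 113.1 mm².
Per-bolt design strength φR_n = 0.75 × 372 × 113.1 × 2 / 1000 = 63.11 kN.
n ≥ 603 / 63.11 = 9.555 → use 10 bolts.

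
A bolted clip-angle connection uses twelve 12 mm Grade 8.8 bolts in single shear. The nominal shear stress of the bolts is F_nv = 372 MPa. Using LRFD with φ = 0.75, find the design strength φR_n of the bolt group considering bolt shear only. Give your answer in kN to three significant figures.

379 kN

A_b = π × 12² / 4 = 113.1 mm².
R_n = F_nv · A_b · n · n_s = 372 × 113.1 × 12 × 1 / 1000 = 504.9 kN.
Design strength φR_n = 0.75 × 504.9 = 379 kN.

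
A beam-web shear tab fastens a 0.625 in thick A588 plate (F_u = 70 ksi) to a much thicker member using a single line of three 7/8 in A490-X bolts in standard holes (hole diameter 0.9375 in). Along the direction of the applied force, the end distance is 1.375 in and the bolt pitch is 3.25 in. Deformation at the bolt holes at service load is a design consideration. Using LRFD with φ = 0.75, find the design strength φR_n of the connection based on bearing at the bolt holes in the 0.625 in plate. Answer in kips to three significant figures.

Per bolt r_n = 1.2 l_c t F_u ≤ 2.4 d t F_u; upper limit = 2.4 × 0.875 × 0.625 × 70 = 91.88 kips.
Edge bolt: l_c = 1.375 − 0.9375/2 = 0.9062 in → 1.2 × 0.9062 × 0.625 × 70 = 47.58 → r_n = 47.58 kips.
Interior bolts: l_c = 3.25 − 0.9375 = 2.312 in → 1.2 × 2.312 × 0.625 × 70 = 121.4 → r_n = 91.88 kips.
R_n = 1 × 47.58 + 2 × 91.88 = 231.3 kips.
Design strength φR_n = 0.75 × 231.3 = 173 kips.

173 kips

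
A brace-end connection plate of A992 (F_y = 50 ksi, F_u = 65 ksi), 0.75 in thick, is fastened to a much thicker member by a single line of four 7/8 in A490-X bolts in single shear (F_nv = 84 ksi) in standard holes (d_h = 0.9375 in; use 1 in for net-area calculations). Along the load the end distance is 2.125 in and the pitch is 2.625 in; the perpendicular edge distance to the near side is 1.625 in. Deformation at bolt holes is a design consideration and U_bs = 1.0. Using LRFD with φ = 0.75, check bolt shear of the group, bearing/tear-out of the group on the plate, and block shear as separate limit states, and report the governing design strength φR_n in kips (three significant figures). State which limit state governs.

152 kips (bolt shear governs)

Bolt shear: A_b = π·0.875²/4 = 0.6013 in²; R_n = 84 × 0.6013 × 4 × 1 = 202 kips → 0.75 × 202 = 152 kips.
Bearing: edge l_c = 1.656, r_n = 96.89 kips; interior l_c = 1.688, r_n = 98.72 kips; R_n = 96.89 + 3·98.72 = 393 kips → 295 kips.
Block shear: A_gv = 7.5, A_nv = 4.875, A_nt = 0.8438 in²; R_n = min(0.6F_uA_nv, 0.6F_yA_gv) + U_bs·F_u·A_nt = 245 kips → 184 kips.
Bolt shear governs: 152 kips.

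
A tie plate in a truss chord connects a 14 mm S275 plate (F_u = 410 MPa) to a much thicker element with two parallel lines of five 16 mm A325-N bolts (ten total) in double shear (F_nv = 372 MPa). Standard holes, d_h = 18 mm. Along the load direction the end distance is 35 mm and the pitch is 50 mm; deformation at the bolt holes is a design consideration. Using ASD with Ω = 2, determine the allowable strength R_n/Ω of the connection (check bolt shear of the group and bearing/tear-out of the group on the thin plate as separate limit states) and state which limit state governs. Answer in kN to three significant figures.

748 kN (bolt shear governs)

Bolt shear: A_b = π·16²/4 = 201.1 mm²; R_n = 372 × 201.1 × 10 × 2 / 1000 = 1496 kN → 1496 / 2 = 748 kN.
Bearing (1.2 l_c t F_u ≤ 2.4 d t F_u): upper limit = 2.4·16·14·410 / 1000 = 220.4 kN.
  Edge l_c = 35 − 18/2 = 26 → r_n = 179.1 kN; interior l_c = 50 − 18 = 32 → r_n = 220.4 kN.
  R_n,bearing = 2·179.1 + 8·220.4 = 2122 kN → 2122 / 2 = 1060 kN.
Bolt shear governs: 748 kN.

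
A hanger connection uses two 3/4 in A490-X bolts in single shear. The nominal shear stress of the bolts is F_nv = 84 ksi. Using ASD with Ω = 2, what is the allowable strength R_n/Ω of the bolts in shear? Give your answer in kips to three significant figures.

37.1 kips

A_b = π × 0.75² / 4 = 0.4418 in².
R_n = F_nv · A_b · n · n_s = 84 × 0.4418 × 2 × 1 = 74.22 kips.
Allowable strength R_n/Ω = 74.22 / 2 = 37.1 kips.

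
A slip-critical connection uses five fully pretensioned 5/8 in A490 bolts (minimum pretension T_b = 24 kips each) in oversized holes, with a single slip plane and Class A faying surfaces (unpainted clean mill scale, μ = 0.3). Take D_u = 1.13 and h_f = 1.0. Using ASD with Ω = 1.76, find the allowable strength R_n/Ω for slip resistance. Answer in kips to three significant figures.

23.1 kips

R_n = μ · D_u · h_f · T_b · n_s · n_b = 0.3 × 1.13 × 1.0 × 24 × 1 × 5 = 40.68 kips.
Allowable strength R_n/Ω = 40.68 / 1.76 = 23.1 kips.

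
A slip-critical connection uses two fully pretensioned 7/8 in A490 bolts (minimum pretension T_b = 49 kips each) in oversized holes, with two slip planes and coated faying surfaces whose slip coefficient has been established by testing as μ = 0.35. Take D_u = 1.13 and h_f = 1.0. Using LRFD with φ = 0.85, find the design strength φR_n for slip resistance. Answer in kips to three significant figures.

65.9 kips

R_n = μ · D_u · h_f · T_b · n_s · n_b = 0.35 × 1.13 × 1.0 × 49 × 2 × 2 = 77.52 kips.
Design strength φR_n = 0.85 × 77.52 = 65.9 kips.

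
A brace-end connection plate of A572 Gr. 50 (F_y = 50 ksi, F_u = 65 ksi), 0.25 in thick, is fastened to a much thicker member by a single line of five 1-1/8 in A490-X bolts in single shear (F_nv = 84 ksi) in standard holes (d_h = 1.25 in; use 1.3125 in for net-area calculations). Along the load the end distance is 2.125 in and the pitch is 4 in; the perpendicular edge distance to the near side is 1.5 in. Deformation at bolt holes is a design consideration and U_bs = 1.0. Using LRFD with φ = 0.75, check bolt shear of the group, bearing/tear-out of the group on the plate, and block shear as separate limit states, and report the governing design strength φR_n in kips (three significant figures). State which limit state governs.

Bolt shear: A_b = π·1.125²/4 = 0.994 in²; R_n = 84 × 0.994 × 5 × 1 = 417.5 kips → 0.75 × 417.5 = 313 kips.
Bearing: edge l_c = 1.5, r_n = 29.25 kips; interior l_c = 2.75, r_n = 43.87 kips; R_n = 29.25 + 4·43.87 = 204.7 kips → 154 kips.
Block shear: A_gv = 4.531, A_nv = 3.055, A_nt = 0.2109 in²; R_n = min(0.6F_uA_nv, 0.6F_yA_gv) + U_bs·F_u·A_nt = 132.8 kips → 99.6 kips.
Block shear governs: 99.6 kips.

99.6 kips (block shear governs)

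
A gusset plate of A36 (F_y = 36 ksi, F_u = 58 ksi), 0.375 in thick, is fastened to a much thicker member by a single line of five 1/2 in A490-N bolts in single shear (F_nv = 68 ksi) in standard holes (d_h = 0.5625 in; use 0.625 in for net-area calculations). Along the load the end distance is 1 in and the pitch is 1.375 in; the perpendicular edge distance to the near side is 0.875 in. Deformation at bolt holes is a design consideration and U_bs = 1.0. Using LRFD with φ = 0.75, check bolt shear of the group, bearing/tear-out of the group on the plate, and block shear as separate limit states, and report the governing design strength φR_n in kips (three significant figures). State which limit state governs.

45.3 kips (block shear governs)

Bolt shear: A_b = π·0.5²/4 = 0.1963 in²; R_n = 68 × 0.1963 × 5 × 1 = 66.76 kips → 0.75 × 66.76 = 50.1 kips.
Bearing: edge l_c = 0.7188, r_n = 18.76 kips; interior l_c = 0.8125, r_n = 21.21 kips; R_n = 18.76 + 4·21.21 = 103.6 kips → 77.7 kips.
Block shear: A_gv = 2.438, A_nv = 1.383, A_nt = 0.2109 in²; R_n = min(0.6F_uA_nv, 0.6F_yA_gv) + U_bs·F_u·A_nt = 60.36 kips → 45.3 kips.
Block shear governs: 45.3 kips.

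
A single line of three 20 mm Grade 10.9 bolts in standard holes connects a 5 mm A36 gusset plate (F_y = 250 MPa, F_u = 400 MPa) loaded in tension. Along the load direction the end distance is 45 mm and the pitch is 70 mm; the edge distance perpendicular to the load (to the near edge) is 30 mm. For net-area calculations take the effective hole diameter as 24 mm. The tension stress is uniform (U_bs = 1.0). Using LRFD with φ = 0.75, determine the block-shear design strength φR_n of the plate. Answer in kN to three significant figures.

131 kN

Shear plane L_v = 45 + 2·70 = 185 mm; A_gv = 185 × 5 = 925 mm².
A_nv = (185 − 2.5·24) × 5 = 625 mm².
A_nt = (30 − 0.5·24) × 5 = 90 mm².
0.6 F_u A_nv = 150 kN; 0.6 F_y A_gv = 138.8 kN → shear yielding governs the shear term.
R_n = 138.8 + 1.0 × 400 × 90 / 1000 = 174.8 kN.
Design strength φR_n = 0.75 × 174.8 = 131 kN.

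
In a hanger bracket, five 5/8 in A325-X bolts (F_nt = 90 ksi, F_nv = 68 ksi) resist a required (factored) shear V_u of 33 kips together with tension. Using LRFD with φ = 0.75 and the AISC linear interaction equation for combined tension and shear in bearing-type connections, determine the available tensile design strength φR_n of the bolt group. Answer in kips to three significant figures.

90.9 kips

A_b = π·0.625²/4 = 0.3068 in²; f_rv = 33 / (5 × 0.3068) = 21.51 ksi.
F'_nt = 1.3 F_nt − (F_nt / φF_nv) f_rv = 1.3·90 − (90/(0.75·68))·21.51 = 79.04 ksi, capped at F_nt → F'_nt = 79.04 ksi.
R_n = F'_nt · A_b · n = 79.04 × 0.3068 × 5 = 121.2 kips.
Design strength φR_n = 0.75 × 121.2 = 90.9 kips.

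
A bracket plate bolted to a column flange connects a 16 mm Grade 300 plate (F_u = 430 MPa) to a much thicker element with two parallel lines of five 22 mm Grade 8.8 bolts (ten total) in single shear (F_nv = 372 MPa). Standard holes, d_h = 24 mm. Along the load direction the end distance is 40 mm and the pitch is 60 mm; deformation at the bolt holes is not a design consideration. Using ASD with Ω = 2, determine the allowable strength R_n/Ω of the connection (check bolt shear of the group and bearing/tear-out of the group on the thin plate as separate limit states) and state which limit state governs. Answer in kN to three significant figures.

Bolt shear: A_b = π·22²/4 = 380.1 mm²; R_n = 372 × 380.1 × 10 × 1 / 1000 = 1414 kN → 1414 / 2 = 707 kN.
Bearing (1.5 l_c t F_u ≤ 3.0 d t F_u): upper limit = 3.0·22·16·430 / 1000 = 454.1 kN.
  Edge l_c = 40 − 24/2 = 28 → r_n = 289 kN; interior l_c = 60 − 24 = 36 → r_n = 371.5 kN.
  R_n,bearing = 2·289 + 8·371.5 = 3550 kN → 3550 / 2 = 1780 kN.
Bolt shear governs: 707 kN.

707 kN (bolt shear governs)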